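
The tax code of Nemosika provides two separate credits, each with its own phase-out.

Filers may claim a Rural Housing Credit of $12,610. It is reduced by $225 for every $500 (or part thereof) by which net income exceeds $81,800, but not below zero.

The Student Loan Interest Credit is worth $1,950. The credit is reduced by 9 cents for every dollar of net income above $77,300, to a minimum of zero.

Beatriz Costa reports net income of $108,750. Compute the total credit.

Rural Housing Credit: income exceeds $81,800 by $26,950, which is 54 full-or-partial $500 increments; reduction = 54 × $225 = $12,150, leaving $460.
Student Loan Interest Credit: 9% of the $31,450 excess over $77,300 is $2,830.50 ≥ base, so the credit is $0.
Total: $460 + $0 = $460.

$460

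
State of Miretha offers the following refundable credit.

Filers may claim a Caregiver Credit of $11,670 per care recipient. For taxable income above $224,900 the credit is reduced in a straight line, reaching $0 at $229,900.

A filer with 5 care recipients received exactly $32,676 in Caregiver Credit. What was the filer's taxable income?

Full credit = 5 × $11,670 = $58,350.
$32,676 is 32,676/58,350 of the full $58,350, so 25,674/58,350 of the $5,000 range has been used: income = $224,900 + $5,000 × 25,674/58,350 = $227,100.

$227,100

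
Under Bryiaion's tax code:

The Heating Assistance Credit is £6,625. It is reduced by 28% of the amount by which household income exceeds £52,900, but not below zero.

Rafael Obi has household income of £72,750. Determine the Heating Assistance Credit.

£1,067

Heating Assistance Credit: 28% of the £19,850 excess over £52,900 is £5,558; credit = £6,625 − £5,558 = £1,067.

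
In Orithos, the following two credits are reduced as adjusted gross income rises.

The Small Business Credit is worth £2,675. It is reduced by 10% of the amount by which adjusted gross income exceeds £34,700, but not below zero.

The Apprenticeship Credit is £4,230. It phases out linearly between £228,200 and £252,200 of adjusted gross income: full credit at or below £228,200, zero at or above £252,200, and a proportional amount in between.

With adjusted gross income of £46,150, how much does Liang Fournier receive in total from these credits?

Small Business Credit: 10% of the £11,450 excess over £34,700 is £1,145; credit = £2,675 − £1,145 = £1,530.
Apprenticeship Credit: £46,150 is at or below the £228,200 threshold, so the full £4,230 applies.
Total: £1,530 + £4,230 = £5,760.

£5,760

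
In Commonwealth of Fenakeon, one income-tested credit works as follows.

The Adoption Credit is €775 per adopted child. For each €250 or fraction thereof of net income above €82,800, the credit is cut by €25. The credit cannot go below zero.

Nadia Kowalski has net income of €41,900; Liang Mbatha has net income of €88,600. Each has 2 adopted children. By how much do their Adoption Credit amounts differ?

€600

Nadia (€41,900): Adoption Credit: base = 2 × €775 = €1,550. €41,900 is at or below the €82,800 threshold, so the full €1,550 applies.
Liang (€88,600): Adoption Credit: base = 2 × €775 = €1,550. income exceeds €82,800 by €5,800, which is 24 full-or-partial €250 increments; reduction = 24 × €25 = €600, leaving €950.
Difference: |€1,550 − €950| = €600.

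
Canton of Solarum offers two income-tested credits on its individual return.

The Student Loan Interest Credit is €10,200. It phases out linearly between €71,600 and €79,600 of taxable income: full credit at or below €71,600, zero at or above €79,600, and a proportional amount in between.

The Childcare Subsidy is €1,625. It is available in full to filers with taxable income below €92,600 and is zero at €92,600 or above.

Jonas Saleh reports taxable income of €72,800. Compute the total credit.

Student Loan Interest Credit: €72,800 is €1,200 into a €8,000 phase-out range, leaving 6,800/8,000 of the credit: €10,200 × 6,800/8,000 = €8,670.
Childcare Subsidy: €72,800 is below the €92,600 cutoff, so the full €1,625 applies.
Total: €8,670 + €1,625 = €10,295.

€10,295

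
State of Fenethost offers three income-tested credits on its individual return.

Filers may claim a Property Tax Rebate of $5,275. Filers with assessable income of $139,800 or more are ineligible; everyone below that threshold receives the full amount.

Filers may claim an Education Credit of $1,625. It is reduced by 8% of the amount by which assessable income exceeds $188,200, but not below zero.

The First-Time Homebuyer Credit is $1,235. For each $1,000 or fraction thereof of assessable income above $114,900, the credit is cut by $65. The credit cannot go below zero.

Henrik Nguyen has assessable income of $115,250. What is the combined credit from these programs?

$8,070

Property Tax Rebate: $115,250 is below the $139,800 cutoff, so the full $5,275 applies.
Education Credit: $115,250 is at or below the $188,200 threshold, so the full $1,625 applies.
First-Time Homebuyer Credit: income exceeds $114,900 by $350, which is 1 full-or-partial $1,000 increment; reduction = 1 × $65 = $65, leaving $1,170.
Total: $5,275 + $1,625 + $1,170 = $8,070.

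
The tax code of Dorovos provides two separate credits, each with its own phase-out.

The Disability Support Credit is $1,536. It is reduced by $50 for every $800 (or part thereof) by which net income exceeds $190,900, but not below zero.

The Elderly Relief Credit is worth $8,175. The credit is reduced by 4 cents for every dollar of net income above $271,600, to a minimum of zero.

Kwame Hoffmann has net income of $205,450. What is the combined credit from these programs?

Disability Support Credit: income exceeds $190,900 by $14,550, which is 19 full-or-partial $800 increments; reduction = 19 × $50 = $950, leaving $586.
Elderly Relief Credit: $205,450 is at or below the $271,600 threshold, so the full $8,175 applies.
Total: $586 + $8,175 = $8,761.

$8,761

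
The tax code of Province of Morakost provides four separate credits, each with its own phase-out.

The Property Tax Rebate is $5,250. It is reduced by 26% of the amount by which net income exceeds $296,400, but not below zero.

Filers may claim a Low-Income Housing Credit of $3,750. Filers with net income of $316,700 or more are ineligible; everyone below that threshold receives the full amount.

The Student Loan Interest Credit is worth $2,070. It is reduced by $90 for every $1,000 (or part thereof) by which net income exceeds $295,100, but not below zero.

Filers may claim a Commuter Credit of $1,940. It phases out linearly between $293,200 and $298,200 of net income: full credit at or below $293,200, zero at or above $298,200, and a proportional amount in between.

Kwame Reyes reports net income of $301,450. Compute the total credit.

$9,127

Property Tax Rebate: 26% of the $5,050 excess over $296,400 is $1,313; credit = $5,250 − $1,313 = $3,937.
Low-Income Housing Credit: $301,450 is below the $316,700 cutoff, so the full $3,750 applies.
Student Loan Interest Credit: income exceeds $295,100 by $6,350, which is 7 full-or-partial $1,000 increments; reduction = 7 × $90 = $630, leaving $1,440.
Commuter Credit: $301,450 is at or above $298,200, so the credit is $0.
Total: $3,937 + $3,750 + $1,440 + $0 = $9,127.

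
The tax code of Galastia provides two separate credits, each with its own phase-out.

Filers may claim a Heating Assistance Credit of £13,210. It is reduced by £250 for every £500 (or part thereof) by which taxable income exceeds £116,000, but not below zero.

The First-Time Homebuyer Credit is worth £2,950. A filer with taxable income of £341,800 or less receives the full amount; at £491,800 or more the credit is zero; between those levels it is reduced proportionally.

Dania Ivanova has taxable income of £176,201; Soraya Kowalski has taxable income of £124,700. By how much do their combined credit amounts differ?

£8,710

Dania (£176,201): Heating Assistance Credit: income exceeds £116,000 by £60,201 → 121 increments × £250 = £30,250 ≥ base, so the credit is £0. First-Time Homebuyer Credit: £176,201 is at or below the £341,800 threshold, so the full £2,950 applies. total £0 + £2,950 = £2,950
Soraya (£124,700): Heating Assistance Credit: income exceeds £116,000 by £8,700, which is 18 full-or-partial £500 increments; reduction = 18 × £250 = £4,500, leaving £8,710. First-Time Homebuyer Credit: £124,700 is at or below the £341,800 threshold, so the full £2,950 applies. total £8,710 + £2,950 = £11,660
Difference: |£2,950 − £11,660| = £8,710.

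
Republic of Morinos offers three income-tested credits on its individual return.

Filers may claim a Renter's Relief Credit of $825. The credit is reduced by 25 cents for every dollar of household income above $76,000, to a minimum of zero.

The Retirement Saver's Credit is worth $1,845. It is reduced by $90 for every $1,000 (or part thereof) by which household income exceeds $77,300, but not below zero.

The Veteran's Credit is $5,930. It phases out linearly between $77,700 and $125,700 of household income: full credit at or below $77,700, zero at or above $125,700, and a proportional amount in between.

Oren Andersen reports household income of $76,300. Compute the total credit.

Renter's Relief Credit: 25% of the $300 excess over $76,000 is $75; credit = $825 − $75 = $750.
Retirement Saver's Credit: $76,300 is at or below the $77,300 threshold, so the full $1,845 applies.
Veteran's Credit: $76,300 is at or below the $77,700 threshold, so the full $5,930 applies.
Total: $750 + $1,845 + $5,930 = $8,525.

$8,525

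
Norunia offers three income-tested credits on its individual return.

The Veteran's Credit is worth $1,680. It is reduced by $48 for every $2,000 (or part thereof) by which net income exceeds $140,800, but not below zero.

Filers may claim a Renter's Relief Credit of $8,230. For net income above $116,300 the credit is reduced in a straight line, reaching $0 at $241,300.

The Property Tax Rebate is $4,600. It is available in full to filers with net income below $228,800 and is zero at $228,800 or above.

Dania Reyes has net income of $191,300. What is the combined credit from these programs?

Veteran's Credit: income exceeds $140,800 by $50,500, which is 26 full-or-partial $2,000 increments; reduction = 26 × $48 = $1,248, leaving $432.
Renter's Relief Credit: $191,300 is $75,000 into a $125,000 phase-out range, leaving 50,000/125,000 of the credit: $8,230 × 50,000/125,000 = $3,292.
Property Tax Rebate: $191,300 is below the $228,800 cutoff, so the full $4,600 applies.
Total: $432 + $3,292 + $4,600 = $8,324.

$8,324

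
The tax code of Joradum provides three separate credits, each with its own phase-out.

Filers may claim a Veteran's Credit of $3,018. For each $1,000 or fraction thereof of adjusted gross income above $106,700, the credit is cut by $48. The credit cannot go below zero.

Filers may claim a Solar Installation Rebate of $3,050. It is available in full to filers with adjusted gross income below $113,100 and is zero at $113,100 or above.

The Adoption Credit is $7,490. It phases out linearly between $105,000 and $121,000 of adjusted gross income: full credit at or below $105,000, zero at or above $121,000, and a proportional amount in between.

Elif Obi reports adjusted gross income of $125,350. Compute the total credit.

Veteran's Credit: income exceeds $106,700 by $18,650, which is 19 full-or-partial $1,000 increments; reduction = 19 × $48 = $912, leaving $2,106.
Solar Installation Rebate: $125,350 meets or exceeds the $113,100 cutoff, so the credit is $0.
Adoption Credit: $125,350 is at or above $121,000, so the credit is $0.
Total: $2,106 + $0 + $0 = $2,106.

$2,106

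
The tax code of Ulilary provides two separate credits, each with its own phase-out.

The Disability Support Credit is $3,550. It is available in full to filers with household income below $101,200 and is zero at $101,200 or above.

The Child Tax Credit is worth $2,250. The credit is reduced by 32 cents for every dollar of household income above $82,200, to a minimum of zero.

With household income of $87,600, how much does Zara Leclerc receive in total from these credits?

$4,072

Disability Support Credit: $87,600 is below the $101,200 cutoff, so the full $3,550 applies.
Child Tax Credit: 32% of the $5,400 excess over $82,200 is $1,728; credit = $2,250 − $1,728 = $522.
Total: $3,550 + $522 = $4,072.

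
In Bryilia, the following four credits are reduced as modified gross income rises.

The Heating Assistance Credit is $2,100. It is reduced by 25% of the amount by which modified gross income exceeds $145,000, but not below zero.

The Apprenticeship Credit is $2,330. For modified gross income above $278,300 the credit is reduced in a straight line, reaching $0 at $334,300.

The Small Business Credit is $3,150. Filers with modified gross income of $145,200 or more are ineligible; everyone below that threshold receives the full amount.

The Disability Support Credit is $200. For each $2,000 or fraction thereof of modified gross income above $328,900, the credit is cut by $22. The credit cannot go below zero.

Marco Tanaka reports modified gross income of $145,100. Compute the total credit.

Heating Assistance Credit: 25% of the $100 excess over $145,000 is $25; credit = $2,100 − $25 = $2,075.
Apprenticeship Credit: $145,100 is at or below the $278,300 threshold, so the full $2,330 applies.
Small Business Credit: $145,100 is below the $145,200 cutoff, so the full $3,150 applies.
Disability Support Credit: $145,100 is at or below the $328,900 threshold, so the full $200 applies.
Total: $2,075 + $2,330 + $3,150 + $200 = $7,755.

$7,755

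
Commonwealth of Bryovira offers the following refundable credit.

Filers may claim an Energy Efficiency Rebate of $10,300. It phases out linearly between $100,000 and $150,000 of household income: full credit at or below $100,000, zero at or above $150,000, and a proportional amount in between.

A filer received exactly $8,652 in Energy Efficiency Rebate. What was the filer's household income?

$8,652 is 8,652/10,300 of the full $10,300, so 1,648/10,300 of the $50,000 range has been used: income = $100,000 + $50,000 × 1,648/10,300 = $108,000.

$108,000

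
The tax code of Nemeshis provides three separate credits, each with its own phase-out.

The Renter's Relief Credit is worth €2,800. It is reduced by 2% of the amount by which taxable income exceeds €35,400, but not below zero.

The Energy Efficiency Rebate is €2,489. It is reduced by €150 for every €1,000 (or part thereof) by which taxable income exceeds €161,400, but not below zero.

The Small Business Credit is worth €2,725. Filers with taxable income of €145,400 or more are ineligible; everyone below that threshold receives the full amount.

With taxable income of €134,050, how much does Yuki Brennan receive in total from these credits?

€6,041

Renter's Relief Credit: 2% of the €98,650 excess over €35,400 is €1,973; credit = €2,800 − €1,973 = €827.
Energy Efficiency Rebate: €134,050 is at or below the €161,400 threshold, so the full €2,489 applies.
Small Business Credit: €134,050 is below the €145,400 cutoff, so the full €2,725 applies.
Total: €827 + €2,489 + €2,725 = €6,041.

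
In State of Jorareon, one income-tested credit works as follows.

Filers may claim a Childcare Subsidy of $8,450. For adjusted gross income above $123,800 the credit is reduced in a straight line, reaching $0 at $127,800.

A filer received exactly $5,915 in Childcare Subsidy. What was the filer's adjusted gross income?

$125,000

$5,915 is 5,915/8,450 of the full $8,450, so 2,535/8,450 of the $4,000 range has been used: income = $123,800 + $4,000 × 2,535/8,450 = $125,000.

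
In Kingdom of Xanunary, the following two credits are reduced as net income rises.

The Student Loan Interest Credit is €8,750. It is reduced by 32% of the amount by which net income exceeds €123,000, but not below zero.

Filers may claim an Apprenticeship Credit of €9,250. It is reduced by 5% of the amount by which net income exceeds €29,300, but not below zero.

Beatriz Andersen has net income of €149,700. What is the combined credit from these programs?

€3,436

Student Loan Interest Credit: 32% of the €26,700 excess over €123,000 is €8,544; credit = €8,750 − €8,544 = €206.
Apprenticeship Credit: 5% of the €120,400 excess over €29,300 is €6,020; credit = €9,250 − €6,020 = €3,230.
Total: €206 + €3,230 = €3,436.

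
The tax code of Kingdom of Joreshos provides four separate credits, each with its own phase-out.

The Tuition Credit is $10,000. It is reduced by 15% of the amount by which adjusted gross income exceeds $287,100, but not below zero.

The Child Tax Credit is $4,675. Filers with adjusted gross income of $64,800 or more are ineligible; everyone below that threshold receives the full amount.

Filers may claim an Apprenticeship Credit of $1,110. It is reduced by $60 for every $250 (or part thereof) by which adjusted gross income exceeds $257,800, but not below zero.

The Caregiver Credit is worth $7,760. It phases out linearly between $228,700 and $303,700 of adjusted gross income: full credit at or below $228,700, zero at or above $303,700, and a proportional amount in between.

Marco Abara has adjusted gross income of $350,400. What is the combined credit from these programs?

$505

Tuition Credit: 15% of the $63,300 excess over $287,100 is $9,495; credit = $10,000 − $9,495 = $505.
Child Tax Credit: $350,400 meets or exceeds the $64,800 cutoff, so the credit is $0.
Apprenticeship Credit: income exceeds $257,800 by $92,600 → 371 increments × $60 = $22,260 ≥ base, so the credit is $0.
Caregiver Credit: $350,400 is at or above $303,700, so the credit is $0.
Total: $505 + $0 + $0 + $0 = $505.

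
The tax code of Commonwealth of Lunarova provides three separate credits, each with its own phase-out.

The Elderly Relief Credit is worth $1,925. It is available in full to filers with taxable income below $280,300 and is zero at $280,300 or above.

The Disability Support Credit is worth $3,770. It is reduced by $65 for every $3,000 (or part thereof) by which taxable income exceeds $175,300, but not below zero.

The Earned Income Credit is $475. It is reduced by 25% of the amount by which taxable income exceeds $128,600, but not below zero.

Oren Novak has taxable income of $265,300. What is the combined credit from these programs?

$3,745

Elderly Relief Credit: $265,300 is below the $280,300 cutoff, so the full $1,925 applies.
Disability Support Credit: income exceeds $175,300 by $90,000, which is 30 full-or-partial $3,000 increments; reduction = 30 × $65 = $1,950, leaving $1,820.
Earned Income Credit: 25% of the $136,700 excess over $128,600 is $34,175 ≥ base, so the credit is $0.
Total: $1,925 + $1,820 + $0 = $3,745.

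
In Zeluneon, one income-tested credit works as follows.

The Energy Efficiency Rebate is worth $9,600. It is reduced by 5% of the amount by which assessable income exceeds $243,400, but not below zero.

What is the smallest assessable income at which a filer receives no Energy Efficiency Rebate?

$435,400

The credit falls by 5% of each dollar above $243,400, so it reaches zero when the excess is $9,600 / 5% = $192,000: income = $243,400 + $192,000 = $435,400.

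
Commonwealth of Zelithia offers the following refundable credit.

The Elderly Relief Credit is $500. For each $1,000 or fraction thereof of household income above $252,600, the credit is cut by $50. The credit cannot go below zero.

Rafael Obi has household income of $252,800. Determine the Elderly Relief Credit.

$450

Elderly Relief Credit: income exceeds $252,600 by $200, which is 1 full-or-partial $1,000 increment; reduction = 1 × $50 = $50, leaving $450.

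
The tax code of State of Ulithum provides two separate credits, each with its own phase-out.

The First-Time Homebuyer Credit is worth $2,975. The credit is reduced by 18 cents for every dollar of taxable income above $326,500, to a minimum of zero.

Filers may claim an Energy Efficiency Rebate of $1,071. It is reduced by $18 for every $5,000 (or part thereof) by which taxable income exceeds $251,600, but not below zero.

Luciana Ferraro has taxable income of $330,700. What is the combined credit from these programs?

First-Time Homebuyer Credit: 18% of the $4,200 excess over $326,500 is $756; credit = $2,975 − $756 = $2,219.
Energy Efficiency Rebate: income exceeds $251,600 by $79,100, which is 16 full-or-partial $5,000 increments; reduction = 16 × $18 = $288, leaving $783.
Total: $2,219 + $783 = $3,002.

$3,002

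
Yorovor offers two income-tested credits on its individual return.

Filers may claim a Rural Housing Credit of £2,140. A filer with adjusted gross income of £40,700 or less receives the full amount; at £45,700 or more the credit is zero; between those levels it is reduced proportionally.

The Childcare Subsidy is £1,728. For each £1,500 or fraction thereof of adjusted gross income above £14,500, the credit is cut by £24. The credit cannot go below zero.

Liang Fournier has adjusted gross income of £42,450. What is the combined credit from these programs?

Rural Housing Credit: £42,450 is £1,750 into a £5,000 phase-out range, leaving 3,250/5,000 of the credit: £2,140 × 3,250/5,000 = £1,391.
Childcare Subsidy: income exceeds £14,500 by £27,950, which is 19 full-or-partial £1,500 increments; reduction = 19 × £24 = £456, leaving £1,272.
Total: £1,391 + £1,272 = £2,663.

£2,663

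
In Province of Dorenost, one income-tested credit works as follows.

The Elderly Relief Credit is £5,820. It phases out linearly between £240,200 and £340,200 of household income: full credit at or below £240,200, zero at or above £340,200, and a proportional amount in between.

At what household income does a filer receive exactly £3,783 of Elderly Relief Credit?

£3,783 is 3,783/5,820 of the full £5,820, so 2,037/5,820 of the £100,000 range has been used: income = £240,200 + £100,000 × 2,037/5,820 = £275,200.

£275,200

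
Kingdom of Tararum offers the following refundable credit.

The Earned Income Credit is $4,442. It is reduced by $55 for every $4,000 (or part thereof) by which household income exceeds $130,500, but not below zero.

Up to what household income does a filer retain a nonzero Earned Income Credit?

After 80 increments the reduction is 80 × $55 = $4,400, leaving $42; one more increment wipes it out. Increment 80 ends at excess 80 × $4,000 = $320,000, so the highest qualifying income is $130,500 + $320,000 = $450,500.

$450,500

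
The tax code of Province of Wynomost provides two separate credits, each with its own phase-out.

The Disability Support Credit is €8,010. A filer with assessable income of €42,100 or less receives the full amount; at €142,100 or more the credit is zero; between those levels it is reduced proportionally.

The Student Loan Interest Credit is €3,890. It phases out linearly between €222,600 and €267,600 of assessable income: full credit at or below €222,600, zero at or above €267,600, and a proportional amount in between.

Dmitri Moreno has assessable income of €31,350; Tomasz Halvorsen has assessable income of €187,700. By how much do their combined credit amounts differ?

Dmitri (€31,350): Disability Support Credit: €31,350 is at or below the €42,100 threshold, so the full €8,010 applies. Student Loan Interest Credit: €31,350 is at or below the €222,600 threshold, so the full €3,890 applies. total €8,010 + €3,890 = €11,900
Tomasz (€187,700): Disability Support Credit: €187,700 is at or above €142,100, so the credit is €0. Student Loan Interest Credit: €187,700 is at or below the €222,600 threshold, so the full €3,890 applies. total €0 + €3,890 = €3,890
Difference: |€11,900 − €3,890| = €8,010.

€8,010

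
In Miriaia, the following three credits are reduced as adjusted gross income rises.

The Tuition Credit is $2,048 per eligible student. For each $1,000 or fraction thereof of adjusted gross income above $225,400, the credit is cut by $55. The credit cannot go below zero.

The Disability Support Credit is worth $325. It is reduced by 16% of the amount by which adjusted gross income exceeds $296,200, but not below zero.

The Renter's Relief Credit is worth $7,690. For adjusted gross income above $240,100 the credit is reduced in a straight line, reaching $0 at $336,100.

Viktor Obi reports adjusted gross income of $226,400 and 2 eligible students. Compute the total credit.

$12,056

Tuition Credit: base = 2 × $2,048 = $4,096. income exceeds $225,400 by $1,000, which is 1 full-or-partial $1,000 increment; reduction = 1 × $55 = $55, leaving $4,041.
Disability Support Credit: $226,400 is at or below the $296,200 threshold, so the full $325 applies.
Renter's Relief Credit: $226,400 is at or below the $240,100 threshold, so the full $7,690 applies.
Total: $4,041 + $325 + $7,690 = $12,056.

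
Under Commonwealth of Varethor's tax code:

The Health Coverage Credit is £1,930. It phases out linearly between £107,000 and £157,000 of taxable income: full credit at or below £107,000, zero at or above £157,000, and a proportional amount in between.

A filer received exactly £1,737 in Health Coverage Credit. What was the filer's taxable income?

£112,000

£1,737 is 1,737/1,930 of the full £1,930, so 193/1,930 of the £50,000 range has been used: income = £107,000 + £50,000 × 193/1,930 = £112,000.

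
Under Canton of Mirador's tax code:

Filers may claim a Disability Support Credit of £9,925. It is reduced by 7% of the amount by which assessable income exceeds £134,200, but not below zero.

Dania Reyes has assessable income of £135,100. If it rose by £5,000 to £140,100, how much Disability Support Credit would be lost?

At £135,100 — 7% of the £900 excess over £134,200 is £63; credit = £9,925 − £63 = £9,862.
At £140,100 — 7% of the £5,900 excess over £134,200 is £413; credit = £9,925 − £413 = £9,512.
Lost: £9,862 − £9,512 = £350.

£350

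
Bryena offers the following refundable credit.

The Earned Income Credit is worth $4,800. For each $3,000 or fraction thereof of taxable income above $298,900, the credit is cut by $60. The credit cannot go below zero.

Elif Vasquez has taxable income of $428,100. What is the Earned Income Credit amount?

$2,160

Earned Income Credit: income exceeds $298,900 by $129,200, which is 44 full-or-partial $3,000 increments; reduction = 44 × $60 = $2,640, leaving $2,160.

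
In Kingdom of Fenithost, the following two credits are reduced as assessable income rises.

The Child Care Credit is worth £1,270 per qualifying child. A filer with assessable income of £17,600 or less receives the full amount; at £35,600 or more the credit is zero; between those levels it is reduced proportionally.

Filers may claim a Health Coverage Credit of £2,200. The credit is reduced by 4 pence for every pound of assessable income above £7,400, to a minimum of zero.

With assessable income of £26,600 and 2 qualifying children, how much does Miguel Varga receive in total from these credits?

Child Care Credit: base = 2 × £1,270 = £2,540. £26,600 is £9,000 into a £18,000 phase-out range, leaving 9,000/18,000 of the credit: £2,540 × 9,000/18,000 = £1,270.
Health Coverage Credit: 4% of the £19,200 excess over £7,400 is £768; credit = £2,200 − £768 = £1,432.
Total: £1,270 + £1,432 = £2,702.

£2,702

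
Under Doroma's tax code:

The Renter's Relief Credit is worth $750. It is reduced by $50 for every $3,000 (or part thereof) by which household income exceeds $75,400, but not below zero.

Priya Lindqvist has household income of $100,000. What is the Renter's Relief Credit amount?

$300

Renter's Relief Credit: income exceeds $75,400 by $24,600, which is 9 full-or-partial $3,000 increments; reduction = 9 × $50 = $450, leaving $300.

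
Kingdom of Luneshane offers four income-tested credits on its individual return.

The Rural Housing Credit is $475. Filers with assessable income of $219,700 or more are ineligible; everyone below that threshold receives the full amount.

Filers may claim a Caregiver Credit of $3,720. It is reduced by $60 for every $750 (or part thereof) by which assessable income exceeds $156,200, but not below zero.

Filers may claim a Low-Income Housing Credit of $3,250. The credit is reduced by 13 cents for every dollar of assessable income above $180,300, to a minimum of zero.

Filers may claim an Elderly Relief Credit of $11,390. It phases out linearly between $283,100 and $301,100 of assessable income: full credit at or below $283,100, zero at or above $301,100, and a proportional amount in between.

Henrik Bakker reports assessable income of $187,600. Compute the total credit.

$15,366

Rural Housing Credit: $187,600 is below the $219,700 cutoff, so the full $475 applies.
Caregiver Credit: income exceeds $156,200 by $31,400, which is 42 full-or-partial $750 increments; reduction = 42 × $60 = $2,520, leaving $1,200.
Low-Income Housing Credit: 13% of the $7,300 excess over $180,300 is $949; credit = $3,250 − $949 = $2,301.
Elderly Relief Credit: $187,600 is at or below the $283,100 threshold, so the full $11,390 applies.
Total: $475 + $1,200 + $2,301 + $11,390 = $15,366.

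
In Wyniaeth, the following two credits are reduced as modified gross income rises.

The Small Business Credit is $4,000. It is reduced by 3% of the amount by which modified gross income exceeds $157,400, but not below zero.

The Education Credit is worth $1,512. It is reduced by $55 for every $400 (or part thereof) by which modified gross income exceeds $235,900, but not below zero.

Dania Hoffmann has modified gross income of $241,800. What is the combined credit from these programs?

$2,155

Small Business Credit: 3% of the $84,400 excess over $157,400 is $2,532; credit = $4,000 − $2,532 = $1,468.
Education Credit: income exceeds $235,900 by $5,900, which is 15 full-or-partial $400 increments; reduction = 15 × $55 = $825, leaving $687.
Total: $1,468 + $687 = $2,155.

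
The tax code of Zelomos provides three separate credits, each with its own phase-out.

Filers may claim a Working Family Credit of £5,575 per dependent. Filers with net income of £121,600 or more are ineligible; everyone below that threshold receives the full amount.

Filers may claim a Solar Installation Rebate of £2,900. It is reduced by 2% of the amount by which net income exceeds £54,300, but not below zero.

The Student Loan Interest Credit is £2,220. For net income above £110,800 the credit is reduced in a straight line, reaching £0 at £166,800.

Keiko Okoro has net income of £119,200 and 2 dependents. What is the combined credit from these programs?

Working Family Credit: base = 2 × £5,575 = £11,150. £119,200 is below the £121,600 cutoff, so the full £11,150 applies.
Solar Installation Rebate: 2% of the £64,900 excess over £54,300 is £1,298; credit = £2,900 − £1,298 = £1,602.
Student Loan Interest Credit: £119,200 is £8,400 into a £56,000 phase-out range, leaving 47,600/56,000 of the credit: £2,220 × 47,600/56,000 = £1,887.
Total: £11,150 + £1,602 + £1,887 = £14,639.

£14,639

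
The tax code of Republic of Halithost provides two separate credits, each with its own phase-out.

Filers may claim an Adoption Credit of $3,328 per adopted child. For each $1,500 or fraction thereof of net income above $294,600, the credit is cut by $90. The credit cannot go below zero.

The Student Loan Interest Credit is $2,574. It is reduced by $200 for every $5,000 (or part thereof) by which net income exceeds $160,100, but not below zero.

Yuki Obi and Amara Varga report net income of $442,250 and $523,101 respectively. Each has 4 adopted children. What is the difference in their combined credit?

$4,402

Yuki ($442,250): Adoption Credit: base = 4 × $3,328 = $13,312. income exceeds $294,600 by $147,650, which is 99 full-or-partial $1,500 increments; reduction = 99 × $90 = $8,910, leaving $4,402. Student Loan Interest Credit: income exceeds $160,100 by $282,150 → 57 increments × $200 = $11,400 ≥ base, so the credit is $0. total $4,402 + $0 = $4,402
Amara ($523,101): Adoption Credit: base = 4 × $3,328 = $13,312. income exceeds $294,600 by $228,501 → 153 increments × $90 = $13,770 ≥ base, so the credit is $0. Student Loan Interest Credit: income exceeds $160,100 by $363,001 → 73 increments × $200 = $14,600 ≥ base, so the credit is $0. total $0 + $0 = $0
Difference: |$4,402 − $0| = $4,402.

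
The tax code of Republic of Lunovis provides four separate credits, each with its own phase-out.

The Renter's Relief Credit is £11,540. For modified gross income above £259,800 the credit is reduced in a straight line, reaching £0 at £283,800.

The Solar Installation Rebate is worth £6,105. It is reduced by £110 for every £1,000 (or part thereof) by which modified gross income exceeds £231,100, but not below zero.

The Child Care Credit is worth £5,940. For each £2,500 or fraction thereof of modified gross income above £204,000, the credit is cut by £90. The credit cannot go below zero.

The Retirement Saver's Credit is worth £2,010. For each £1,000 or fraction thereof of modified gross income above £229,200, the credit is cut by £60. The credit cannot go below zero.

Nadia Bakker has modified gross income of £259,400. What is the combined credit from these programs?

Renter's Relief Credit: £259,400 is at or below the £259,800 threshold, so the full £11,540 applies.
Solar Installation Rebate: income exceeds £231,100 by £28,300, which is 29 full-or-partial £1,000 increments; reduction = 29 × £110 = £3,190, leaving £2,915.
Child Care Credit: income exceeds £204,000 by £55,400, which is 23 full-or-partial £2,500 increments; reduction = 23 × £90 = £2,070, leaving £3,870.
Retirement Saver's Credit: income exceeds £229,200 by £30,200, which is 31 full-or-partial £1,000 increments; reduction = 31 × £60 = £1,860, leaving £150.
Total: £11,540 + £2,915 + £3,870 + £150 = £18,475.

£18,475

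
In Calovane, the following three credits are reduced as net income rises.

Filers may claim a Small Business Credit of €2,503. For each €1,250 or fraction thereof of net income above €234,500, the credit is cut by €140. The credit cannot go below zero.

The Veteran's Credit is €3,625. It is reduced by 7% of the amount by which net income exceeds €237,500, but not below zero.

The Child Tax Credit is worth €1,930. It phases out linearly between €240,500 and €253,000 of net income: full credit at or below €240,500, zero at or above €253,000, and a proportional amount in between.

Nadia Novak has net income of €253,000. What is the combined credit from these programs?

€2,943

Small Business Credit: income exceeds €234,500 by €18,500, which is 15 full-or-partial €1,250 increments; reduction = 15 × €140 = €2,100, leaving €403.
Veteran's Credit: 7% of the €15,500 excess over €237,500 is €1,085; credit = €3,625 − €1,085 = €2,540.
Child Tax Credit: €253,000 is at or above €253,000, so the credit is €0.
Total: €403 + €2,540 + €0 = €2,943.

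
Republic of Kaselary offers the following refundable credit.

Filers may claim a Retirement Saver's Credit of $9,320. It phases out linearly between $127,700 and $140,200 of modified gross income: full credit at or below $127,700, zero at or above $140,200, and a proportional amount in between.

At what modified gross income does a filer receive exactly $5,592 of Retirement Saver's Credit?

$132,700

$5,592 is 5,592/9,320 of the full $9,320, so 3,728/9,320 of the $12,500 range has been used: income = $127,700 + $12,500 × 3,728/9,320 = $132,700.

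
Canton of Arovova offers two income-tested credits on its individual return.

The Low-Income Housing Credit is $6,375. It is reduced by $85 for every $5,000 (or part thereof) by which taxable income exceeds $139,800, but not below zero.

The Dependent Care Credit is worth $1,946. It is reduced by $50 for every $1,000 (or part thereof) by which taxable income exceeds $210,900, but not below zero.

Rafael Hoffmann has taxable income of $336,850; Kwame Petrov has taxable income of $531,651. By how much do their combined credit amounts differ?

$2,975

Rafael ($336,850): Low-Income Housing Credit: income exceeds $139,800 by $197,050, which is 40 full-or-partial $5,000 increments; reduction = 40 × $85 = $3,400, leaving $2,975. Dependent Care Credit: income exceeds $210,900 by $125,950 → 126 increments × $50 = $6,300 ≥ base, so the credit is $0. total $2,975 + $0 = $2,975
Kwame ($531,651): Low-Income Housing Credit: income exceeds $139,800 by $391,851 → 79 increments × $85 = $6,715 ≥ base, so the credit is $0. Dependent Care Credit: income exceeds $210,900 by $320,751 → 321 increments × $50 = $16,050 ≥ base, so the credit is $0. total $0 + $0 = $0
Difference: |$2,975 − $0| = $2,975.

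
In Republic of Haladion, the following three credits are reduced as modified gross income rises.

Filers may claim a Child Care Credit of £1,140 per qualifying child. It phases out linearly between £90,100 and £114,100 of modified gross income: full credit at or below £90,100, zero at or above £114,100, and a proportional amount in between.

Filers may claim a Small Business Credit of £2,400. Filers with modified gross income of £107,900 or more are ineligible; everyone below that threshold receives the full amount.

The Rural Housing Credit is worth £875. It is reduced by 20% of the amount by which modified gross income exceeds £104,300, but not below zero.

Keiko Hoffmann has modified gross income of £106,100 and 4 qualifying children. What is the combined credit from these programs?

Child Care Credit: base = 4 × £1,140 = £4,560. £106,100 is £16,000 into a £24,000 phase-out range, leaving 8,000/24,000 of the credit: £4,560 × 8,000/24,000 = £1,520.
Small Business Credit: £106,100 is below the £107,900 cutoff, so the full £2,400 applies.
Rural Housing Credit: 20% of the £1,800 excess over £104,300 is £360; credit = £875 − £360 = £515.
Total: £1,520 + £2,400 + £515 = £4,435.

£4,435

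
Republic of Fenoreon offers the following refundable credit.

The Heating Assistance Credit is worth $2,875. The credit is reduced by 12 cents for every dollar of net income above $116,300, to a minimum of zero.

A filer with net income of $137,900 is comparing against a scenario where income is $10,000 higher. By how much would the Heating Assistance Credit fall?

$283

At $137,900 — 12% of the $21,600 excess over $116,300 is $2,592; credit = $2,875 − $2,592 = $283.
At $147,900 — 12% of the $31,600 excess over $116,300 is $3,792 ≥ base, so the credit is $0.
Lost: $283 − $0 = $283.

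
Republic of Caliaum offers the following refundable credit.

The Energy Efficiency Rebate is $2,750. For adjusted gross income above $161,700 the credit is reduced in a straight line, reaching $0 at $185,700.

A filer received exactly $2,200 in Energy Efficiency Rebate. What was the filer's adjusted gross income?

$2,200 is 2,200/2,750 of the full $2,750, so 550/2,750 of the $24,000 range has been used: income = $161,700 + $24,000 × 550/2,750 = $166,500.

$166,500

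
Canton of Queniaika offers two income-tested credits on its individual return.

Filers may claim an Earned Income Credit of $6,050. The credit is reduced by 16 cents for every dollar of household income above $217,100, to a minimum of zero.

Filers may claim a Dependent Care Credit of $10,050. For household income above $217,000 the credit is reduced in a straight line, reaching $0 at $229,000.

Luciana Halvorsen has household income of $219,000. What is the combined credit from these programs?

Earned Income Credit: 16% of the $1,900 excess over $217,100 is $304; credit = $6,050 − $304 = $5,746.
Dependent Care Credit: $219,000 is $2,000 into a $12,000 phase-out range, leaving 10,000/12,000 of the credit: $10,050 × 10,000/12,000 = $8,375.
Total: $5,746 + $8,375 = $14,121.

$14,121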